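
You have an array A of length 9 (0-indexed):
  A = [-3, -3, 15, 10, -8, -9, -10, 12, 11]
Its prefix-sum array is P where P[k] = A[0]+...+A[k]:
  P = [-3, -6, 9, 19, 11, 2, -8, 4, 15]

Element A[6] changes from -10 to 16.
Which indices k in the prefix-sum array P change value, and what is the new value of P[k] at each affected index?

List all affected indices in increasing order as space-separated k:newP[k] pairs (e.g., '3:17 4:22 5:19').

P[k] = A[0] + ... + A[k]
P[k] includes A[6] iff k >= 6
Affected indices: 6, 7, ..., 8; delta = 26
  P[6]: -8 + 26 = 18
  P[7]: 4 + 26 = 30
  P[8]: 15 + 26 = 41

Answer: 6:18 7:30 8:41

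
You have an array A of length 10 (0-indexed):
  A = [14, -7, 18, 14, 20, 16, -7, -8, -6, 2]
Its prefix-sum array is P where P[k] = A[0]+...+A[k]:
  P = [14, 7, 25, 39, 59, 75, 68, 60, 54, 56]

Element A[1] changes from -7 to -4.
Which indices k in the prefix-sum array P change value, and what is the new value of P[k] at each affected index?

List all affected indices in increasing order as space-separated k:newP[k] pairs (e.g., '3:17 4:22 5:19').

Answer: 1:10 2:28 3:42 4:62 5:78 6:71 7:63 8:57 9:59

Derivation:
P[k] = A[0] + ... + A[k]
P[k] includes A[1] iff k >= 1
Affected indices: 1, 2, ..., 9; delta = 3
  P[1]: 7 + 3 = 10
  P[2]: 25 + 3 = 28
  P[3]: 39 + 3 = 42
  P[4]: 59 + 3 = 62
  P[5]: 75 + 3 = 78
  P[6]: 68 + 3 = 71
  P[7]: 60 + 3 = 63
  P[8]: 54 + 3 = 57
  P[9]: 56 + 3 = 59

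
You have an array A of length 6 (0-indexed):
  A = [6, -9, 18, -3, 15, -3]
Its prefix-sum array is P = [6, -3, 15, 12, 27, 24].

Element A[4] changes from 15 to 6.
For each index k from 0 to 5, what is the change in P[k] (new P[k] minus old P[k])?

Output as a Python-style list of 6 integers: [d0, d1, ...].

Answer: [0, 0, 0, 0, -9, -9]

Derivation:
Element change: A[4] 15 -> 6, delta = -9
For k < 4: P[k] unchanged, delta_P[k] = 0
For k >= 4: P[k] shifts by exactly -9
Delta array: [0, 0, 0, 0, -9, -9]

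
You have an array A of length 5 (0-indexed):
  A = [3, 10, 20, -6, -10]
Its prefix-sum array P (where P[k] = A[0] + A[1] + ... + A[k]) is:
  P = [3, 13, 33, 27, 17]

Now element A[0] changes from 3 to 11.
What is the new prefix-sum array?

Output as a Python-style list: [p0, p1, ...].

Answer: [11, 21, 41, 35, 25]

Derivation:
Change: A[0] 3 -> 11, delta = 8
P[k] for k < 0: unchanged (A[0] not included)
P[k] for k >= 0: shift by delta = 8
  P[0] = 3 + 8 = 11
  P[1] = 13 + 8 = 21
  P[2] = 33 + 8 = 41
  P[3] = 27 + 8 = 35
  P[4] = 17 + 8 = 25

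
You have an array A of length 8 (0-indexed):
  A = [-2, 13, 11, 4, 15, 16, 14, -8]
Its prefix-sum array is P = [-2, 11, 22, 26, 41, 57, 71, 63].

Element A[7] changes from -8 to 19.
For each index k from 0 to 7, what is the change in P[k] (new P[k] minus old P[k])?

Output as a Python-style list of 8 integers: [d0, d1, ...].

Answer: [0, 0, 0, 0, 0, 0, 0, 27]

Derivation:
Element change: A[7] -8 -> 19, delta = 27
For k < 7: P[k] unchanged, delta_P[k] = 0
For k >= 7: P[k] shifts by exactly 27
Delta array: [0, 0, 0, 0, 0, 0, 0, 27]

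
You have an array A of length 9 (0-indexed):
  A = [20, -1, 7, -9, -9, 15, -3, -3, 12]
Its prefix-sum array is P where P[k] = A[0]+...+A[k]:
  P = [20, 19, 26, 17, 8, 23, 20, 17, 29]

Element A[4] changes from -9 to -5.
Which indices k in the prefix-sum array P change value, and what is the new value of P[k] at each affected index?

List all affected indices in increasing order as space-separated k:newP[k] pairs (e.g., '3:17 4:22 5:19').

Answer: 4:12 5:27 6:24 7:21 8:33

Derivation:
P[k] = A[0] + ... + A[k]
P[k] includes A[4] iff k >= 4
Affected indices: 4, 5, ..., 8; delta = 4
  P[4]: 8 + 4 = 12
  P[5]: 23 + 4 = 27
  P[6]: 20 + 4 = 24
  P[7]: 17 + 4 = 21
  P[8]: 29 + 4 = 33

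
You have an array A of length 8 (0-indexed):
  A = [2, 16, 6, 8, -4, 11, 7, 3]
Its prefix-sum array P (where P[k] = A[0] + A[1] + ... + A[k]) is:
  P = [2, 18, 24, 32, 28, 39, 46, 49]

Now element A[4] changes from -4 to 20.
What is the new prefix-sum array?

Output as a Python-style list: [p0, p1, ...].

Answer: [2, 18, 24, 32, 52, 63, 70, 73]

Derivation:
Change: A[4] -4 -> 20, delta = 24
P[k] for k < 4: unchanged (A[4] not included)
P[k] for k >= 4: shift by delta = 24
  P[0] = 2 + 0 = 2
  P[1] = 18 + 0 = 18
  P[2] = 24 + 0 = 24
  P[3] = 32 + 0 = 32
  P[4] = 28 + 24 = 52
  P[5] = 39 + 24 = 63
  P[6] = 46 + 24 = 70
  P[7] = 49 + 24 = 73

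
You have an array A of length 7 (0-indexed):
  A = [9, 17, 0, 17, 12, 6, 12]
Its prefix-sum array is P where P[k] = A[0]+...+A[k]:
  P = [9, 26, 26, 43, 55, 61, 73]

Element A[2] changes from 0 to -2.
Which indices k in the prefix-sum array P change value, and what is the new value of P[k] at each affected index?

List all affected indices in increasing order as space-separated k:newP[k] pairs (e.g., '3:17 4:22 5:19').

Answer: 2:24 3:41 4:53 5:59 6:71

Derivation:
P[k] = A[0] + ... + A[k]
P[k] includes A[2] iff k >= 2
Affected indices: 2, 3, ..., 6; delta = -2
  P[2]: 26 + -2 = 24
  P[3]: 43 + -2 = 41
  P[4]: 55 + -2 = 53
  P[5]: 61 + -2 = 59
  P[6]: 73 + -2 = 71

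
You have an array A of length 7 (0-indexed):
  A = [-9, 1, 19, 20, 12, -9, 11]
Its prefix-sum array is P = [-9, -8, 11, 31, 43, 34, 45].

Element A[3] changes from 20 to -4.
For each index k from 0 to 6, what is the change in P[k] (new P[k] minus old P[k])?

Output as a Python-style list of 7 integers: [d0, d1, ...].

Element change: A[3] 20 -> -4, delta = -24
For k < 3: P[k] unchanged, delta_P[k] = 0
For k >= 3: P[k] shifts by exactly -24
Delta array: [0, 0, 0, -24, -24, -24, -24]

Answer: [0, 0, 0, -24, -24, -24, -24]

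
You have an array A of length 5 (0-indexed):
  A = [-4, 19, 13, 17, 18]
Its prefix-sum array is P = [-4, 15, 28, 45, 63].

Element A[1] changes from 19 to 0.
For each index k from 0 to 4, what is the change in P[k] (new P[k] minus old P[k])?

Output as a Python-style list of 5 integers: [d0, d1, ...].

Element change: A[1] 19 -> 0, delta = -19
For k < 1: P[k] unchanged, delta_P[k] = 0
For k >= 1: P[k] shifts by exactly -19
Delta array: [0, -19, -19, -19, -19]

Answer: [0, -19, -19, -19, -19]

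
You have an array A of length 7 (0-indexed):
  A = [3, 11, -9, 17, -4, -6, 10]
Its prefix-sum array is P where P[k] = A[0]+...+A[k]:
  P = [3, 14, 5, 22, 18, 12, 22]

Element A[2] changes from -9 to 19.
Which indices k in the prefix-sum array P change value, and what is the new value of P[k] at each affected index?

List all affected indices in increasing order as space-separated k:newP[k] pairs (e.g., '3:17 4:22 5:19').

Answer: 2:33 3:50 4:46 5:40 6:50

Derivation:
P[k] = A[0] + ... + A[k]
P[k] includes A[2] iff k >= 2
Affected indices: 2, 3, ..., 6; delta = 28
  P[2]: 5 + 28 = 33
  P[3]: 22 + 28 = 50
  P[4]: 18 + 28 = 46
  P[5]: 12 + 28 = 40
  P[6]: 22 + 28 = 50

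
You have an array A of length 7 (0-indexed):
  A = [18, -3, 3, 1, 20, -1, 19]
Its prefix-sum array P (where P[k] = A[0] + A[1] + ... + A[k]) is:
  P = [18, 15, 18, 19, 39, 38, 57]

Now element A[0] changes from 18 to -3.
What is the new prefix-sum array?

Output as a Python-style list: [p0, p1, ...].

Answer: [-3, -6, -3, -2, 18, 17, 36]

Derivation:
Change: A[0] 18 -> -3, delta = -21
P[k] for k < 0: unchanged (A[0] not included)
P[k] for k >= 0: shift by delta = -21
  P[0] = 18 + -21 = -3
  P[1] = 15 + -21 = -6
  P[2] = 18 + -21 = -3
  P[3] = 19 + -21 = -2
  P[4] = 39 + -21 = 18
  P[5] = 38 + -21 = 17
  P[6] = 57 + -21 = 36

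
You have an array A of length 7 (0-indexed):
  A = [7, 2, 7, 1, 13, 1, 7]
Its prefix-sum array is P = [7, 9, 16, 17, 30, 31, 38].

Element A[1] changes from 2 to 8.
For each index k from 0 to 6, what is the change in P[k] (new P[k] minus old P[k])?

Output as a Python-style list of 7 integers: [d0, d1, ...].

Element change: A[1] 2 -> 8, delta = 6
For k < 1: P[k] unchanged, delta_P[k] = 0
For k >= 1: P[k] shifts by exactly 6
Delta array: [0, 6, 6, 6, 6, 6, 6]

Answer: [0, 6, 6, 6, 6, 6, 6]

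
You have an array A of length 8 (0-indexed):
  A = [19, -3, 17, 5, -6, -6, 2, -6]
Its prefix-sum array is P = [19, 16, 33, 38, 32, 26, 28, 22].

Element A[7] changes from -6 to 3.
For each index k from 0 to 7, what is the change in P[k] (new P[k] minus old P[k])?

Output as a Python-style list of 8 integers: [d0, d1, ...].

Element change: A[7] -6 -> 3, delta = 9
For k < 7: P[k] unchanged, delta_P[k] = 0
For k >= 7: P[k] shifts by exactly 9
Delta array: [0, 0, 0, 0, 0, 0, 0, 9]

Answer: [0, 0, 0, 0, 0, 0, 0, 9]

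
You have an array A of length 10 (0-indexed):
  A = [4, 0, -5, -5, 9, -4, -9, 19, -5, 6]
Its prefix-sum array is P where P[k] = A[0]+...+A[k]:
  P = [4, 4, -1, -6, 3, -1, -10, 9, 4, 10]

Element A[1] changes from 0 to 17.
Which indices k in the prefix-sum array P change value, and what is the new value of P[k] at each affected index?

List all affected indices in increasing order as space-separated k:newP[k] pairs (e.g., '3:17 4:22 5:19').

Answer: 1:21 2:16 3:11 4:20 5:16 6:7 7:26 8:21 9:27

Derivation:
P[k] = A[0] + ... + A[k]
P[k] includes A[1] iff k >= 1
Affected indices: 1, 2, ..., 9; delta = 17
  P[1]: 4 + 17 = 21
  P[2]: -1 + 17 = 16
  P[3]: -6 + 17 = 11
  P[4]: 3 + 17 = 20
  P[5]: -1 + 17 = 16
  P[6]: -10 + 17 = 7
  P[7]: 9 + 17 = 26
  P[8]: 4 + 17 = 21
  P[9]: 10 + 17 = 27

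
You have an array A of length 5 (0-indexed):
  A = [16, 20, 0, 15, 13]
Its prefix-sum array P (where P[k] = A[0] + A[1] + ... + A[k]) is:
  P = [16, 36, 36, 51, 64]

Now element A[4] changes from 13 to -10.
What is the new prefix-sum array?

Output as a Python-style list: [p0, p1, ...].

Answer: [16, 36, 36, 51, 41]

Derivation:
Change: A[4] 13 -> -10, delta = -23
P[k] for k < 4: unchanged (A[4] not included)
P[k] for k >= 4: shift by delta = -23
  P[0] = 16 + 0 = 16
  P[1] = 36 + 0 = 36
  P[2] = 36 + 0 = 36
  P[3] = 51 + 0 = 51
  P[4] = 64 + -23 = 41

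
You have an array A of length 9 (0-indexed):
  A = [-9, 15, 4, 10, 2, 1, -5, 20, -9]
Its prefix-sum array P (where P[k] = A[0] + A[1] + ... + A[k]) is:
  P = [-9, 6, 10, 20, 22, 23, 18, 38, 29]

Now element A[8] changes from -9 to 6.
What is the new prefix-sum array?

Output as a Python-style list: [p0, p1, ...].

Answer: [-9, 6, 10, 20, 22, 23, 18, 38, 44]

Derivation:
Change: A[8] -9 -> 6, delta = 15
P[k] for k < 8: unchanged (A[8] not included)
P[k] for k >= 8: shift by delta = 15
  P[0] = -9 + 0 = -9
  P[1] = 6 + 0 = 6
  P[2] = 10 + 0 = 10
  P[3] = 20 + 0 = 20
  P[4] = 22 + 0 = 22
  P[5] = 23 + 0 = 23
  P[6] = 18 + 0 = 18
  P[7] = 38 + 0 = 38
  P[8] = 29 + 15 = 44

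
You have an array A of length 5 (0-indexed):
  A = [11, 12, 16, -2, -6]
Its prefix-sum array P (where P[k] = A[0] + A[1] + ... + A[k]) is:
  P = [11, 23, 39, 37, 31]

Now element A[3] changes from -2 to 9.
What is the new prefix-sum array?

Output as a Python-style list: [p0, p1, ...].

Change: A[3] -2 -> 9, delta = 11
P[k] for k < 3: unchanged (A[3] not included)
P[k] for k >= 3: shift by delta = 11
  P[0] = 11 + 0 = 11
  P[1] = 23 + 0 = 23
  P[2] = 39 + 0 = 39
  P[3] = 37 + 11 = 48
  P[4] = 31 + 11 = 42

Answer: [11, 23, 39, 48, 42]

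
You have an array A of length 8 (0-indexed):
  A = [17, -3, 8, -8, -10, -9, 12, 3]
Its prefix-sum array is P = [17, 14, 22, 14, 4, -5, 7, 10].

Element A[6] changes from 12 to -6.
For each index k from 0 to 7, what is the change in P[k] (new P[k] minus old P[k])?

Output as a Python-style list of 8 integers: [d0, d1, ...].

Element change: A[6] 12 -> -6, delta = -18
For k < 6: P[k] unchanged, delta_P[k] = 0
For k >= 6: P[k] shifts by exactly -18
Delta array: [0, 0, 0, 0, 0, 0, -18, -18]

Answer: [0, 0, 0, 0, 0, 0, -18, -18]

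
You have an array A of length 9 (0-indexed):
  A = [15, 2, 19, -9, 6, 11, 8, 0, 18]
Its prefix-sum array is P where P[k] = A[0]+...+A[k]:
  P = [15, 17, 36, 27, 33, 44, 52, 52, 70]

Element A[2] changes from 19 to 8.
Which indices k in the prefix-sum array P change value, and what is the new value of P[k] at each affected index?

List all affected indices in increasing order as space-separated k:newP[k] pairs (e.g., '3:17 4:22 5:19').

P[k] = A[0] + ... + A[k]
P[k] includes A[2] iff k >= 2
Affected indices: 2, 3, ..., 8; delta = -11
  P[2]: 36 + -11 = 25
  P[3]: 27 + -11 = 16
  P[4]: 33 + -11 = 22
  P[5]: 44 + -11 = 33
  P[6]: 52 + -11 = 41
  P[7]: 52 + -11 = 41
  P[8]: 70 + -11 = 59

Answer: 2:25 3:16 4:22 5:33 6:41 7:41 8:59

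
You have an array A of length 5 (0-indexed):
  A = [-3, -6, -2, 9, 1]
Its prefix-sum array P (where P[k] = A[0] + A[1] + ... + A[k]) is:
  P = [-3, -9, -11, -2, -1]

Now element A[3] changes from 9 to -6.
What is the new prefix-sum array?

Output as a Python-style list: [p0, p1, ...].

Answer: [-3, -9, -11, -17, -16]

Derivation:
Change: A[3] 9 -> -6, delta = -15
P[k] for k < 3: unchanged (A[3] not included)
P[k] for k >= 3: shift by delta = -15
  P[0] = -3 + 0 = -3
  P[1] = -9 + 0 = -9
  P[2] = -11 + 0 = -11
  P[3] = -2 + -15 = -17
  P[4] = -1 + -15 = -16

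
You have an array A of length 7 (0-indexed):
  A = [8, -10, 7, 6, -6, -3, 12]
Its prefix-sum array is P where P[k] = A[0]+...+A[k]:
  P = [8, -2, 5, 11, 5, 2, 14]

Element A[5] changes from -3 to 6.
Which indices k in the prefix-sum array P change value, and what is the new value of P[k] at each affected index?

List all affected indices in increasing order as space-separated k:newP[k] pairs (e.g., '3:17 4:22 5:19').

Answer: 5:11 6:23

Derivation:
P[k] = A[0] + ... + A[k]
P[k] includes A[5] iff k >= 5
Affected indices: 5, 6, ..., 6; delta = 9
  P[5]: 2 + 9 = 11
  P[6]: 14 + 9 = 23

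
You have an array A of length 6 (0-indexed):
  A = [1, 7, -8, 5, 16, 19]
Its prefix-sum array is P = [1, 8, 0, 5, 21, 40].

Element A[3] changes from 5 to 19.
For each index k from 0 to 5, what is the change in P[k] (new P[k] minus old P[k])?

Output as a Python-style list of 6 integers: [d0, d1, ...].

Element change: A[3] 5 -> 19, delta = 14
For k < 3: P[k] unchanged, delta_P[k] = 0
For k >= 3: P[k] shifts by exactly 14
Delta array: [0, 0, 0, 14, 14, 14]

Answer: [0, 0, 0, 14, 14, 14]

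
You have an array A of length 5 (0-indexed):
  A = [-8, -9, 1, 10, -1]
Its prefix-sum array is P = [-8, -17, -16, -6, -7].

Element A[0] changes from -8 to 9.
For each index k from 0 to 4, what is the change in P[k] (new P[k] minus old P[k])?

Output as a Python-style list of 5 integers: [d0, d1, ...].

Answer: [17, 17, 17, 17, 17]

Derivation:
Element change: A[0] -8 -> 9, delta = 17
For k < 0: P[k] unchanged, delta_P[k] = 0
For k >= 0: P[k] shifts by exactly 17
Delta array: [17, 17, 17, 17, 17]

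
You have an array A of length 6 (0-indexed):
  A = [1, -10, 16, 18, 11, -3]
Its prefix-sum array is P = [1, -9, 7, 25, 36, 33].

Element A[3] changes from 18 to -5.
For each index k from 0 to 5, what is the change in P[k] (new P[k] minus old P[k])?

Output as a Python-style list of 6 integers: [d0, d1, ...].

Answer: [0, 0, 0, -23, -23, -23]

Derivation:
Element change: A[3] 18 -> -5, delta = -23
For k < 3: P[k] unchanged, delta_P[k] = 0
For k >= 3: P[k] shifts by exactly -23
Delta array: [0, 0, 0, -23, -23, -23]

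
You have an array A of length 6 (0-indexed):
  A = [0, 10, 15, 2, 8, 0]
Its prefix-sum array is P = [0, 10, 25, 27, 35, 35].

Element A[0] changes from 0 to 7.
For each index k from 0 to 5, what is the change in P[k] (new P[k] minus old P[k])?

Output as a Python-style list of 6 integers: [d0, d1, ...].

Element change: A[0] 0 -> 7, delta = 7
For k < 0: P[k] unchanged, delta_P[k] = 0
For k >= 0: P[k] shifts by exactly 7
Delta array: [7, 7, 7, 7, 7, 7]

Answer: [7, 7, 7, 7, 7, 7]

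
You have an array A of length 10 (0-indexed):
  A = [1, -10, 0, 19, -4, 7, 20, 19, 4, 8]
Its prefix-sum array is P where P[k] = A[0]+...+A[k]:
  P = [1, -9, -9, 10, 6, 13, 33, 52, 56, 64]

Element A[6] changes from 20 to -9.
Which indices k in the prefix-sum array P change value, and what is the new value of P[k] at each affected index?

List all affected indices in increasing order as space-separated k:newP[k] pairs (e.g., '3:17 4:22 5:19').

P[k] = A[0] + ... + A[k]
P[k] includes A[6] iff k >= 6
Affected indices: 6, 7, ..., 9; delta = -29
  P[6]: 33 + -29 = 4
  P[7]: 52 + -29 = 23
  P[8]: 56 + -29 = 27
  P[9]: 64 + -29 = 35

Answer: 6:4 7:23 8:27 9:35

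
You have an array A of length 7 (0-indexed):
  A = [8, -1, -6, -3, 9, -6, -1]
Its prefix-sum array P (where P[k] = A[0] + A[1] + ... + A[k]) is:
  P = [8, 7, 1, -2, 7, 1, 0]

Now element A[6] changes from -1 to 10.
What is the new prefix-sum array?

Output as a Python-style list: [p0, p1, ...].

Answer: [8, 7, 1, -2, 7, 1, 11]

Derivation:
Change: A[6] -1 -> 10, delta = 11
P[k] for k < 6: unchanged (A[6] not included)
P[k] for k >= 6: shift by delta = 11
  P[0] = 8 + 0 = 8
  P[1] = 7 + 0 = 7
  P[2] = 1 + 0 = 1
  P[3] = -2 + 0 = -2
  P[4] = 7 + 0 = 7
  P[5] = 1 + 0 = 1
  P[6] = 0 + 11 = 11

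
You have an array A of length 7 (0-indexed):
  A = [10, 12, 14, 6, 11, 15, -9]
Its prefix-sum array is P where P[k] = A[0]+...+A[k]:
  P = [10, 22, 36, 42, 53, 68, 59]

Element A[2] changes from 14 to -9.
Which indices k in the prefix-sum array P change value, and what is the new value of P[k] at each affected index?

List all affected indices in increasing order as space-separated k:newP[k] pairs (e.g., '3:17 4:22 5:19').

P[k] = A[0] + ... + A[k]
P[k] includes A[2] iff k >= 2
Affected indices: 2, 3, ..., 6; delta = -23
  P[2]: 36 + -23 = 13
  P[3]: 42 + -23 = 19
  P[4]: 53 + -23 = 30
  P[5]: 68 + -23 = 45
  P[6]: 59 + -23 = 36

Answer: 2:13 3:19 4:30 5:45 6:36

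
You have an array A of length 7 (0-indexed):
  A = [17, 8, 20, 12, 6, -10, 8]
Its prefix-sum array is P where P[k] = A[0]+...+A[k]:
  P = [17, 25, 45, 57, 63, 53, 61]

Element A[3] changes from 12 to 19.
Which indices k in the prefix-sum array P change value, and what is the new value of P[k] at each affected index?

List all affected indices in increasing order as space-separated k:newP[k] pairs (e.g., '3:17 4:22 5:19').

P[k] = A[0] + ... + A[k]
P[k] includes A[3] iff k >= 3
Affected indices: 3, 4, ..., 6; delta = 7
  P[3]: 57 + 7 = 64
  P[4]: 63 + 7 = 70
  P[5]: 53 + 7 = 60
  P[6]: 61 + 7 = 68

Answer: 3:64 4:70 5:60 6:68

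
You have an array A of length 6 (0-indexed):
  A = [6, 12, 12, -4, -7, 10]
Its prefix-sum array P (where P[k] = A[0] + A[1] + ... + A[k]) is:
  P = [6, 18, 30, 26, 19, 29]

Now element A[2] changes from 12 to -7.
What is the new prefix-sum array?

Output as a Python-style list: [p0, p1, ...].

Answer: [6, 18, 11, 7, 0, 10]

Derivation:
Change: A[2] 12 -> -7, delta = -19
P[k] for k < 2: unchanged (A[2] not included)
P[k] for k >= 2: shift by delta = -19
  P[0] = 6 + 0 = 6
  P[1] = 18 + 0 = 18
  P[2] = 30 + -19 = 11
  P[3] = 26 + -19 = 7
  P[4] = 19 + -19 = 0
  P[5] = 29 + -19 = 10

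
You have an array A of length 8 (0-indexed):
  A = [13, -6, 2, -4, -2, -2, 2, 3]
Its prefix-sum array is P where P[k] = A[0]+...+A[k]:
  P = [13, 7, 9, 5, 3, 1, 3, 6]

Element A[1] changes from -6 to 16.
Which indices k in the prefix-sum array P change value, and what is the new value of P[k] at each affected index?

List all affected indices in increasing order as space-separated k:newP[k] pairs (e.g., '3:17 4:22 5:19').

P[k] = A[0] + ... + A[k]
P[k] includes A[1] iff k >= 1
Affected indices: 1, 2, ..., 7; delta = 22
  P[1]: 7 + 22 = 29
  P[2]: 9 + 22 = 31
  P[3]: 5 + 22 = 27
  P[4]: 3 + 22 = 25
  P[5]: 1 + 22 = 23
  P[6]: 3 + 22 = 25
  P[7]: 6 + 22 = 28

Answer: 1:29 2:31 3:27 4:25 5:23 6:25 7:28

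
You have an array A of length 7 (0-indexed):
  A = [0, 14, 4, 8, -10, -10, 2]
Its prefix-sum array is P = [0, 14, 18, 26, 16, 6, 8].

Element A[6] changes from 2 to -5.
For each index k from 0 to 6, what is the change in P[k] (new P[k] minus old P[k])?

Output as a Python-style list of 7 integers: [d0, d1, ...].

Element change: A[6] 2 -> -5, delta = -7
For k < 6: P[k] unchanged, delta_P[k] = 0
For k >= 6: P[k] shifts by exactly -7
Delta array: [0, 0, 0, 0, 0, 0, -7]

Answer: [0, 0, 0, 0, 0, 0, -7]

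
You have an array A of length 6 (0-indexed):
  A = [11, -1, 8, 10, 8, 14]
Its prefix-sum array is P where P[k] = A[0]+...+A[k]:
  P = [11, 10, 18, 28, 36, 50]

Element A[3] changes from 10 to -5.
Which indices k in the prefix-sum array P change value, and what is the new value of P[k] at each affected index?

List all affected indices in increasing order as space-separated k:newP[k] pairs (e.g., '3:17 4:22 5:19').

Answer: 3:13 4:21 5:35

Derivation:
P[k] = A[0] + ... + A[k]
P[k] includes A[3] iff k >= 3
Affected indices: 3, 4, ..., 5; delta = -15
  P[3]: 28 + -15 = 13
  P[4]: 36 + -15 = 21
  P[5]: 50 + -15 = 35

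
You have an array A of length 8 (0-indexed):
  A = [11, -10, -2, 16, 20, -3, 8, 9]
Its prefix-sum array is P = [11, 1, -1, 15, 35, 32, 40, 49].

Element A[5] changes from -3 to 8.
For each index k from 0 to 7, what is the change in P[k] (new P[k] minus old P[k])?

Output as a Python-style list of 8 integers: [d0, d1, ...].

Element change: A[5] -3 -> 8, delta = 11
For k < 5: P[k] unchanged, delta_P[k] = 0
For k >= 5: P[k] shifts by exactly 11
Delta array: [0, 0, 0, 0, 0, 11, 11, 11]

Answer: [0, 0, 0, 0, 0, 11, 11, 11]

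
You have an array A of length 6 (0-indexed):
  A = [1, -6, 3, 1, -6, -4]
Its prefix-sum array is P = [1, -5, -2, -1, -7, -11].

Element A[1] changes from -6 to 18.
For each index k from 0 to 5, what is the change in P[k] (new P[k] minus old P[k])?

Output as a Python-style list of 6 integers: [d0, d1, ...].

Answer: [0, 24, 24, 24, 24, 24]

Derivation:
Element change: A[1] -6 -> 18, delta = 24
For k < 1: P[k] unchanged, delta_P[k] = 0
For k >= 1: P[k] shifts by exactly 24
Delta array: [0, 24, 24, 24, 24, 24]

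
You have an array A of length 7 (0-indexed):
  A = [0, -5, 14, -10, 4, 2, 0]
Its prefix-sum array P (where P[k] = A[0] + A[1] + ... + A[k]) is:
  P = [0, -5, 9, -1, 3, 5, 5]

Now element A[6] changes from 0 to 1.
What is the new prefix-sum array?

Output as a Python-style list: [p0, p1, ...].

Answer: [0, -5, 9, -1, 3, 5, 6]

Derivation:
Change: A[6] 0 -> 1, delta = 1
P[k] for k < 6: unchanged (A[6] not included)
P[k] for k >= 6: shift by delta = 1
  P[0] = 0 + 0 = 0
  P[1] = -5 + 0 = -5
  P[2] = 9 + 0 = 9
  P[3] = -1 + 0 = -1
  P[4] = 3 + 0 = 3
  P[5] = 5 + 0 = 5
  P[6] = 5 + 1 = 6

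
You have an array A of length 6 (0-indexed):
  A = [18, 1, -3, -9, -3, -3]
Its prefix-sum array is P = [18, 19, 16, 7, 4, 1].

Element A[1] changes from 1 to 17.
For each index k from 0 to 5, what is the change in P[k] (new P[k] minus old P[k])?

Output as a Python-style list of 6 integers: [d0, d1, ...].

Element change: A[1] 1 -> 17, delta = 16
For k < 1: P[k] unchanged, delta_P[k] = 0
For k >= 1: P[k] shifts by exactly 16
Delta array: [0, 16, 16, 16, 16, 16]

Answer: [0, 16, 16, 16, 16, 16]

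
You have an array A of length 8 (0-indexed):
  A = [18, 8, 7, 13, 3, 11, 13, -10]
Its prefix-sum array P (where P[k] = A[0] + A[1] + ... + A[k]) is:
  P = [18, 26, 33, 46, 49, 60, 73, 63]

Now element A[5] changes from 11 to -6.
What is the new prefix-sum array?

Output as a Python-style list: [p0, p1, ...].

Change: A[5] 11 -> -6, delta = -17
P[k] for k < 5: unchanged (A[5] not included)
P[k] for k >= 5: shift by delta = -17
  P[0] = 18 + 0 = 18
  P[1] = 26 + 0 = 26
  P[2] = 33 + 0 = 33
  P[3] = 46 + 0 = 46
  P[4] = 49 + 0 = 49
  P[5] = 60 + -17 = 43
  P[6] = 73 + -17 = 56
  P[7] = 63 + -17 = 46

Answer: [18, 26, 33, 46, 49, 43, 56, 46]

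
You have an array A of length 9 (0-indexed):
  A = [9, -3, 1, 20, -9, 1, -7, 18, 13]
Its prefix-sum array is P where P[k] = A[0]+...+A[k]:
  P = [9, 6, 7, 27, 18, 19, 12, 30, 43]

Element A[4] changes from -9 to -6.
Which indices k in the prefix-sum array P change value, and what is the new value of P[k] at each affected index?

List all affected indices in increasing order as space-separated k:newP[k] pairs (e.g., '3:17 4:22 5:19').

Answer: 4:21 5:22 6:15 7:33 8:46

Derivation:
P[k] = A[0] + ... + A[k]
P[k] includes A[4] iff k >= 4
Affected indices: 4, 5, ..., 8; delta = 3
  P[4]: 18 + 3 = 21
  P[5]: 19 + 3 = 22
  P[6]: 12 + 3 = 15
  P[7]: 30 + 3 = 33
  P[8]: 43 + 3 = 46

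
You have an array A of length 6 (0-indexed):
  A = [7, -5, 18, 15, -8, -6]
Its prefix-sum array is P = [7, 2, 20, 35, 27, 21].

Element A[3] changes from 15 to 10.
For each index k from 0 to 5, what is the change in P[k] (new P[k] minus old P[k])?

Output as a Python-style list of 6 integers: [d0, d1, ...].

Element change: A[3] 15 -> 10, delta = -5
For k < 3: P[k] unchanged, delta_P[k] = 0
For k >= 3: P[k] shifts by exactly -5
Delta array: [0, 0, 0, -5, -5, -5]

Answer: [0, 0, 0, -5, -5, -5]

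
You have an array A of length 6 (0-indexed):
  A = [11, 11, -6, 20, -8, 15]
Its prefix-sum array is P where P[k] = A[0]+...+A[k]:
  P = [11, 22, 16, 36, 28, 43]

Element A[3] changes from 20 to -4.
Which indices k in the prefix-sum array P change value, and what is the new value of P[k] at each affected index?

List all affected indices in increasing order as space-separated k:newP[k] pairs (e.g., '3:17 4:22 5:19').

P[k] = A[0] + ... + A[k]
P[k] includes A[3] iff k >= 3
Affected indices: 3, 4, ..., 5; delta = -24
  P[3]: 36 + -24 = 12
  P[4]: 28 + -24 = 4
  P[5]: 43 + -24 = 19

Answer: 3:12 4:4 5:19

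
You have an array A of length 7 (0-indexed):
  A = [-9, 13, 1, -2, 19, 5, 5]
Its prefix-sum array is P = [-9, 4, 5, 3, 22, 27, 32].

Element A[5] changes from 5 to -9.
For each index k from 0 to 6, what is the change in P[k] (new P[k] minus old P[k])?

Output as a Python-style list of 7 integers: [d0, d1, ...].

Answer: [0, 0, 0, 0, 0, -14, -14]

Derivation:
Element change: A[5] 5 -> -9, delta = -14
For k < 5: P[k] unchanged, delta_P[k] = 0
For k >= 5: P[k] shifts by exactly -14
Delta array: [0, 0, 0, 0, 0, -14, -14]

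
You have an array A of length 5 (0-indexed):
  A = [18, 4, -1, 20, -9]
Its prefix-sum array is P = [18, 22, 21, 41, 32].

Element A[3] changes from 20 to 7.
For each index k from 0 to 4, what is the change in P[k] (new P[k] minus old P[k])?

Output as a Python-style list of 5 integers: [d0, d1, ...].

Answer: [0, 0, 0, -13, -13]

Derivation:
Element change: A[3] 20 -> 7, delta = -13
For k < 3: P[k] unchanged, delta_P[k] = 0
For k >= 3: P[k] shifts by exactly -13
Delta array: [0, 0, 0, -13, -13]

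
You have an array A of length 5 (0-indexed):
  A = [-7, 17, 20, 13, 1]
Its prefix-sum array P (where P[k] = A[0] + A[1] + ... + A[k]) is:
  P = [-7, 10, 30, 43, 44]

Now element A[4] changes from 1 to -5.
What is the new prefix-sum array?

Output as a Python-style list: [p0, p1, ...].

Answer: [-7, 10, 30, 43, 38]

Derivation:
Change: A[4] 1 -> -5, delta = -6
P[k] for k < 4: unchanged (A[4] not included)
P[k] for k >= 4: shift by delta = -6
  P[0] = -7 + 0 = -7
  P[1] = 10 + 0 = 10
  P[2] = 30 + 0 = 30
  P[3] = 43 + 0 = 43
  P[4] = 44 + -6 = 38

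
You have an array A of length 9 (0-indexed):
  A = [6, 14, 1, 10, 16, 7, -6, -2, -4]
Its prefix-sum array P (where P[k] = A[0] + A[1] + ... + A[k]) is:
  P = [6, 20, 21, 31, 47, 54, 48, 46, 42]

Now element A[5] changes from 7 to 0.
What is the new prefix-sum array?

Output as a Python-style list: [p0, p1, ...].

Change: A[5] 7 -> 0, delta = -7
P[k] for k < 5: unchanged (A[5] not included)
P[k] for k >= 5: shift by delta = -7
  P[0] = 6 + 0 = 6
  P[1] = 20 + 0 = 20
  P[2] = 21 + 0 = 21
  P[3] = 31 + 0 = 31
  P[4] = 47 + 0 = 47
  P[5] = 54 + -7 = 47
  P[6] = 48 + -7 = 41
  P[7] = 46 + -7 = 39
  P[8] = 42 + -7 = 35

Answer: [6, 20, 21, 31, 47, 47, 41, 39, 35]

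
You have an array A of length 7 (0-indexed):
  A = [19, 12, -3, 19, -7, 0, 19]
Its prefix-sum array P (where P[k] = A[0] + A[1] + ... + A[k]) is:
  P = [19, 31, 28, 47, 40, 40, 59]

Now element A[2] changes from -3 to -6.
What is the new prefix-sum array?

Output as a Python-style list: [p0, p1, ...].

Answer: [19, 31, 25, 44, 37, 37, 56]

Derivation:
Change: A[2] -3 -> -6, delta = -3
P[k] for k < 2: unchanged (A[2] not included)
P[k] for k >= 2: shift by delta = -3
  P[0] = 19 + 0 = 19
  P[1] = 31 + 0 = 31
  P[2] = 28 + -3 = 25
  P[3] = 47 + -3 = 44
  P[4] = 40 + -3 = 37
  P[5] = 40 + -3 = 37
  P[6] = 59 + -3 = 56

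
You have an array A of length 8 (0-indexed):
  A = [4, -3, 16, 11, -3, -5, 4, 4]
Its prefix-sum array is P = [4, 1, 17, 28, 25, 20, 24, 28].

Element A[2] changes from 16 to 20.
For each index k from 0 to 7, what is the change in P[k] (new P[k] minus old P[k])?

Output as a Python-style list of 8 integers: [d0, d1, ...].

Answer: [0, 0, 4, 4, 4, 4, 4, 4]

Derivation:
Element change: A[2] 16 -> 20, delta = 4
For k < 2: P[k] unchanged, delta_P[k] = 0
For k >= 2: P[k] shifts by exactly 4
Delta array: [0, 0, 4, 4, 4, 4, 4, 4]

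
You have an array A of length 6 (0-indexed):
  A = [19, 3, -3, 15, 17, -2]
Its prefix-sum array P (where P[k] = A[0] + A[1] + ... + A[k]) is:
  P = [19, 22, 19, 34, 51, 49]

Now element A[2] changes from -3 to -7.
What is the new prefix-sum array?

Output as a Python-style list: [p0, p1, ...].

Change: A[2] -3 -> -7, delta = -4
P[k] for k < 2: unchanged (A[2] not included)
P[k] for k >= 2: shift by delta = -4
  P[0] = 19 + 0 = 19
  P[1] = 22 + 0 = 22
  P[2] = 19 + -4 = 15
  P[3] = 34 + -4 = 30
  P[4] = 51 + -4 = 47
  P[5] = 49 + -4 = 45

Answer: [19, 22, 15, 30, 47, 45]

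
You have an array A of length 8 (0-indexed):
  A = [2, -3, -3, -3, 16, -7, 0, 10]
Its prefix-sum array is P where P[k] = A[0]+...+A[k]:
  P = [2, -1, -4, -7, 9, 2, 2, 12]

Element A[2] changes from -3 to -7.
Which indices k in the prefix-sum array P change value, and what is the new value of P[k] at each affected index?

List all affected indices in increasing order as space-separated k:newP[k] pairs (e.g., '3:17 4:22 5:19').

Answer: 2:-8 3:-11 4:5 5:-2 6:-2 7:8

Derivation:
P[k] = A[0] + ... + A[k]
P[k] includes A[2] iff k >= 2
Affected indices: 2, 3, ..., 7; delta = -4
  P[2]: -4 + -4 = -8
  P[3]: -7 + -4 = -11
  P[4]: 9 + -4 = 5
  P[5]: 2 + -4 = -2
  P[6]: 2 + -4 = -2
  P[7]: 12 + -4 = 8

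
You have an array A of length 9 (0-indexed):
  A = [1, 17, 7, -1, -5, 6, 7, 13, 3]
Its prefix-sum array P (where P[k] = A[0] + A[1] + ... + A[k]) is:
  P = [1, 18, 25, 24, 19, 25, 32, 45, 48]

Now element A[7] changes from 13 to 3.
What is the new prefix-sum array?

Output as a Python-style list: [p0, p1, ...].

Change: A[7] 13 -> 3, delta = -10
P[k] for k < 7: unchanged (A[7] not included)
P[k] for k >= 7: shift by delta = -10
  P[0] = 1 + 0 = 1
  P[1] = 18 + 0 = 18
  P[2] = 25 + 0 = 25
  P[3] = 24 + 0 = 24
  P[4] = 19 + 0 = 19
  P[5] = 25 + 0 = 25
  P[6] = 32 + 0 = 32
  P[7] = 45 + -10 = 35
  P[8] = 48 + -10 = 38

Answer: [1, 18, 25, 24, 19, 25, 32, 35, 38]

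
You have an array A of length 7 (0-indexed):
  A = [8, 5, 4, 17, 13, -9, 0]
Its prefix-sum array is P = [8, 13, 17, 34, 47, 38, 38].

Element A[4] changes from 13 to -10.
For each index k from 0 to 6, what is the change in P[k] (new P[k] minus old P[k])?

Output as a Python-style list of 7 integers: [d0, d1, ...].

Answer: [0, 0, 0, 0, -23, -23, -23]

Derivation:
Element change: A[4] 13 -> -10, delta = -23
For k < 4: P[k] unchanged, delta_P[k] = 0
For k >= 4: P[k] shifts by exactly -23
Delta array: [0, 0, 0, 0, -23, -23, -23]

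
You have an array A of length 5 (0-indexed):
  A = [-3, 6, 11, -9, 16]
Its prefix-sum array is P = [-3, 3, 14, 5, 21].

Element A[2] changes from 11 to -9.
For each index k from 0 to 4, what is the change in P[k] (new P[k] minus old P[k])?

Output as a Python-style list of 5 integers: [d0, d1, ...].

Answer: [0, 0, -20, -20, -20]

Derivation:
Element change: A[2] 11 -> -9, delta = -20
For k < 2: P[k] unchanged, delta_P[k] = 0
For k >= 2: P[k] shifts by exactly -20
Delta array: [0, 0, -20, -20, -20]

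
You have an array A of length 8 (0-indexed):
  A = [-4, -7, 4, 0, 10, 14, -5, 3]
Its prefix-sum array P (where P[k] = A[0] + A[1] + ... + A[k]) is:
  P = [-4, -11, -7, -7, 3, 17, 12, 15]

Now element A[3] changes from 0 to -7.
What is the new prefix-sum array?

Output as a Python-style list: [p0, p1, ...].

Change: A[3] 0 -> -7, delta = -7
P[k] for k < 3: unchanged (A[3] not included)
P[k] for k >= 3: shift by delta = -7
  P[0] = -4 + 0 = -4
  P[1] = -11 + 0 = -11
  P[2] = -7 + 0 = -7
  P[3] = -7 + -7 = -14
  P[4] = 3 + -7 = -4
  P[5] = 17 + -7 = 10
  P[6] = 12 + -7 = 5
  P[7] = 15 + -7 = 8

Answer: [-4, -11, -7, -14, -4, 10, 5, 8]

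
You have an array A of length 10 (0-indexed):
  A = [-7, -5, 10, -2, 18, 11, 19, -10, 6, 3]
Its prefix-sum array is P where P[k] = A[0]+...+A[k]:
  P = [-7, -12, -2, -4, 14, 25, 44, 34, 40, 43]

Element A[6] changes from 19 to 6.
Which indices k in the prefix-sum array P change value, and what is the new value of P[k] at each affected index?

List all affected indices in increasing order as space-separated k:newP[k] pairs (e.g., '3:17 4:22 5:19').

Answer: 6:31 7:21 8:27 9:30

Derivation:
P[k] = A[0] + ... + A[k]
P[k] includes A[6] iff k >= 6
Affected indices: 6, 7, ..., 9; delta = -13
  P[6]: 44 + -13 = 31
  P[7]: 34 + -13 = 21
  P[8]: 40 + -13 = 27
  P[9]: 43 + -13 = 30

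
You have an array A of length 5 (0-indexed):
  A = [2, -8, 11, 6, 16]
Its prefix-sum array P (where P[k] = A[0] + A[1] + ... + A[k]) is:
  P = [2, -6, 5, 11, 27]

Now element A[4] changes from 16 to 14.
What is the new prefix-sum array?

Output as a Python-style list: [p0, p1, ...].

Change: A[4] 16 -> 14, delta = -2
P[k] for k < 4: unchanged (A[4] not included)
P[k] for k >= 4: shift by delta = -2
  P[0] = 2 + 0 = 2
  P[1] = -6 + 0 = -6
  P[2] = 5 + 0 = 5
  P[3] = 11 + 0 = 11
  P[4] = 27 + -2 = 25

Answer: [2, -6, 5, 11, 25]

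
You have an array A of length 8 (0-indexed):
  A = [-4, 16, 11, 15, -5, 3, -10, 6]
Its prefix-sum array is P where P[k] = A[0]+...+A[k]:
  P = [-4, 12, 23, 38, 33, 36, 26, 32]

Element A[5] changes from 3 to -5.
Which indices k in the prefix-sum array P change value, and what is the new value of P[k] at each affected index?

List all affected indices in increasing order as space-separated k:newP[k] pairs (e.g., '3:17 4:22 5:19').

P[k] = A[0] + ... + A[k]
P[k] includes A[5] iff k >= 5
Affected indices: 5, 6, ..., 7; delta = -8
  P[5]: 36 + -8 = 28
  P[6]: 26 + -8 = 18
  P[7]: 32 + -8 = 24

Answer: 5:28 6:18 7:24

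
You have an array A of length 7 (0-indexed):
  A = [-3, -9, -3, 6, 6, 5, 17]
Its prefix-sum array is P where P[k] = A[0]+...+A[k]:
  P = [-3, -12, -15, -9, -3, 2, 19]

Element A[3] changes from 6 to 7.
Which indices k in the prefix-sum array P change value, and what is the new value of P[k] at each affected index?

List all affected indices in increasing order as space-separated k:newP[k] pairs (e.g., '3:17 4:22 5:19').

Answer: 3:-8 4:-2 5:3 6:20

Derivation:
P[k] = A[0] + ... + A[k]
P[k] includes A[3] iff k >= 3
Affected indices: 3, 4, ..., 6; delta = 1
  P[3]: -9 + 1 = -8
  P[4]: -3 + 1 = -2
  P[5]: 2 + 1 = 3
  P[6]: 19 + 1 = 20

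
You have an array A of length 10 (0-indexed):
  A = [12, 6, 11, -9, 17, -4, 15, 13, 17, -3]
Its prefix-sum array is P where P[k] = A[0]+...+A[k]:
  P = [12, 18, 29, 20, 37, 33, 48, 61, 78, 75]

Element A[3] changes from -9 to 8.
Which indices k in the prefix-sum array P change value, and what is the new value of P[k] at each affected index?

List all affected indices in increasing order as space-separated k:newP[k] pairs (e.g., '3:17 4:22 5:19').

P[k] = A[0] + ... + A[k]
P[k] includes A[3] iff k >= 3
Affected indices: 3, 4, ..., 9; delta = 17
  P[3]: 20 + 17 = 37
  P[4]: 37 + 17 = 54
  P[5]: 33 + 17 = 50
  P[6]: 48 + 17 = 65
  P[7]: 61 + 17 = 78
  P[8]: 78 + 17 = 95
  P[9]: 75 + 17 = 92

Answer: 3:37 4:54 5:50 6:65 7:78 8:95 9:92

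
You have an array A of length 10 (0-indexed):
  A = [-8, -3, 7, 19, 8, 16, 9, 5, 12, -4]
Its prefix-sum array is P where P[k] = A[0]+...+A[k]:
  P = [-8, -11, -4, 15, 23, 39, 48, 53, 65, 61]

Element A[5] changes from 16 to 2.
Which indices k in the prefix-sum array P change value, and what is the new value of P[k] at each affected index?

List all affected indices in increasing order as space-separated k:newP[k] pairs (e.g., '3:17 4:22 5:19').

P[k] = A[0] + ... + A[k]
P[k] includes A[5] iff k >= 5
Affected indices: 5, 6, ..., 9; delta = -14
  P[5]: 39 + -14 = 25
  P[6]: 48 + -14 = 34
  P[7]: 53 + -14 = 39
  P[8]: 65 + -14 = 51
  P[9]: 61 + -14 = 47

Answer: 5:25 6:34 7:39 8:51 9:47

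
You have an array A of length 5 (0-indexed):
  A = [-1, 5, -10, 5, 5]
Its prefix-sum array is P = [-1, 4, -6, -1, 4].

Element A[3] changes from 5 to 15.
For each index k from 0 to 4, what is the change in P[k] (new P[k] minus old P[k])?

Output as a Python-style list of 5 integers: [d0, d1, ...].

Answer: [0, 0, 0, 10, 10]

Derivation:
Element change: A[3] 5 -> 15, delta = 10
For k < 3: P[k] unchanged, delta_P[k] = 0
For k >= 3: P[k] shifts by exactly 10
Delta array: [0, 0, 0, 10, 10]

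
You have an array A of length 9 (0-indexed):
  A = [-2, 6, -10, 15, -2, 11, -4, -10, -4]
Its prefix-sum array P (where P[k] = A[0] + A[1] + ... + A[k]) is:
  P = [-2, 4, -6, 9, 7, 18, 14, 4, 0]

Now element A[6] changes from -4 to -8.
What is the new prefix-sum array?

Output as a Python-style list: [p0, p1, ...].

Change: A[6] -4 -> -8, delta = -4
P[k] for k < 6: unchanged (A[6] not included)
P[k] for k >= 6: shift by delta = -4
  P[0] = -2 + 0 = -2
  P[1] = 4 + 0 = 4
  P[2] = -6 + 0 = -6
  P[3] = 9 + 0 = 9
  P[4] = 7 + 0 = 7
  P[5] = 18 + 0 = 18
  P[6] = 14 + -4 = 10
  P[7] = 4 + -4 = 0
  P[8] = 0 + -4 = -4

Answer: [-2, 4, -6, 9, 7, 18, 10, 0, -4]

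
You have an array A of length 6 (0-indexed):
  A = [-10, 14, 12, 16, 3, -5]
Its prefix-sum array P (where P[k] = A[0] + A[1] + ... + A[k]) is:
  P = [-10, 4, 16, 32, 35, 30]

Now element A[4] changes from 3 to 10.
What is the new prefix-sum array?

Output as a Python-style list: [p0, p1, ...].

Answer: [-10, 4, 16, 32, 42, 37]

Derivation:
Change: A[4] 3 -> 10, delta = 7
P[k] for k < 4: unchanged (A[4] not included)
P[k] for k >= 4: shift by delta = 7
  P[0] = -10 + 0 = -10
  P[1] = 4 + 0 = 4
  P[2] = 16 + 0 = 16
  P[3] = 32 + 0 = 32
  P[4] = 35 + 7 = 42
  P[5] = 30 + 7 = 37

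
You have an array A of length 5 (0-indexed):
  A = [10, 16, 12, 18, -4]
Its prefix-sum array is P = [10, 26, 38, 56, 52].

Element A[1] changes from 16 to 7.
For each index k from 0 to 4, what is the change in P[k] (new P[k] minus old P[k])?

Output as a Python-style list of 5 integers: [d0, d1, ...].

Answer: [0, -9, -9, -9, -9]

Derivation:
Element change: A[1] 16 -> 7, delta = -9
For k < 1: P[k] unchanged, delta_P[k] = 0
For k >= 1: P[k] shifts by exactly -9
Delta array: [0, -9, -9, -9, -9]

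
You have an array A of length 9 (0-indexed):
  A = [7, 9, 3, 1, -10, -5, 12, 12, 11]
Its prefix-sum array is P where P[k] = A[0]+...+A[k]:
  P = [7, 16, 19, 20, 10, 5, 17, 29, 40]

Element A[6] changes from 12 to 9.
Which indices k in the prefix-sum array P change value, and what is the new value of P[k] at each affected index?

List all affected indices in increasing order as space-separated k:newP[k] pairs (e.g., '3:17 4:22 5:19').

Answer: 6:14 7:26 8:37

Derivation:
P[k] = A[0] + ... + A[k]
P[k] includes A[6] iff k >= 6
Affected indices: 6, 7, ..., 8; delta = -3
  P[6]: 17 + -3 = 14
  P[7]: 29 + -3 = 26
  P[8]: 40 + -3 = 37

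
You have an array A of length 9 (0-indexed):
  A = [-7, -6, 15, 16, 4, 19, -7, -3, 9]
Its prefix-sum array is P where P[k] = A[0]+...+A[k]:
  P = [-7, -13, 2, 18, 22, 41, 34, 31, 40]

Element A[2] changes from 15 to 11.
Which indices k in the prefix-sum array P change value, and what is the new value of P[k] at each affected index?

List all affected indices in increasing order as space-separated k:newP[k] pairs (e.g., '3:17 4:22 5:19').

Answer: 2:-2 3:14 4:18 5:37 6:30 7:27 8:36

Derivation:
P[k] = A[0] + ... + A[k]
P[k] includes A[2] iff k >= 2
Affected indices: 2, 3, ..., 8; delta = -4
  P[2]: 2 + -4 = -2
  P[3]: 18 + -4 = 14
  P[4]: 22 + -4 = 18
  P[5]: 41 + -4 = 37
  P[6]: 34 + -4 = 30
  P[7]: 31 + -4 = 27
  P[8]: 40 + -4 = 36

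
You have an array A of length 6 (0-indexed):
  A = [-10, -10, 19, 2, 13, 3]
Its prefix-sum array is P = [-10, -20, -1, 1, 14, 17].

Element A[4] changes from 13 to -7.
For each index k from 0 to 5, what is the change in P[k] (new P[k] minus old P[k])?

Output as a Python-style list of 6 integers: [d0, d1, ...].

Element change: A[4] 13 -> -7, delta = -20
For k < 4: P[k] unchanged, delta_P[k] = 0
For k >= 4: P[k] shifts by exactly -20
Delta array: [0, 0, 0, 0, -20, -20]

Answer: [0, 0, 0, 0, -20, -20]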